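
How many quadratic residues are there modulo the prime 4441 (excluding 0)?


For prime p, the number of non-zero quadratic residues is (p-1)/2.
= (4441-1)/2
= 2220

2220


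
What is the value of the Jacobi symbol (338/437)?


Compute (338/437) via quadratic reciprocity:
  pull out 2: (2/437) = -1  (since 437 mod 8 = 5)
  reciprocity: (169/437) -> +(437/169)
  reduce: (99/169)
  reciprocity: (99/169) -> +(169/99)
  reduce: (70/99)
  pull out 2: (2/99) = -1  (since 99 mod 8 = 3)
  reciprocity: (35/99) -> -(99/35)
  reduce: (29/35)
  reciprocity: (29/35) -> +(35/29)
  reduce: (6/29)
  pull out 2: (2/29) = -1  (since 29 mod 8 = 5)
  reciprocity: (3/29) -> +(29/3)
  reduce: (2/3)
  pull out 2: (2/3) = -1  (since 3 mod 8 = 3)
  (1/3) = 1
Product of signs = -1

-1


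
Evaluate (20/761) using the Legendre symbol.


p = 761 is prime, so compute (20/761) with the reciprocity algorithm (Jacobi-symbol steps: pull out 2s via (2/n), flip via reciprocity, reduce):
  pull out 2: (2/761) = +1  (since 761 mod 8 = 1)
  pull out 2: (2/761) = +1  (since 761 mod 8 = 1)
  reciprocity: (5/761) -> +(761/5)
  reduce: (1/5)
  (1/5) = 1
Product of signs = 1
(20/761) = 1

1


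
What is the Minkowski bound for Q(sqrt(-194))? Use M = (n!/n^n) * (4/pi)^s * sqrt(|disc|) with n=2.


d = -194, d mod 4 = 2, so disc(K) = 4d = -776; |disc(K)| = 776
Imaginary quadratic field, so n = 2, s = r2 = 1, r1 = 0
M = (n!/n^n) * (4/pi)^s * sqrt(|disc(K)|) = (2!/2^2) * (4/pi)^1 * sqrt(776)
= 0.5 * 1.273240 * 27.856777
= 17.7342

17.7342


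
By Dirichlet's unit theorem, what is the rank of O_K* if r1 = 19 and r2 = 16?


By Dirichlet's unit theorem:
rank = r1 + r2 - 1
= 19 + 16 - 1
= 34

34


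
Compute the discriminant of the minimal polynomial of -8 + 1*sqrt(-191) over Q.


The element -8 + 1*sqrt(-191) has minimal polynomial:
x^2 + 16*x + 255
Discriminant = (16)^2 - 4*(255)
= 256 - 1020
= -764

-764


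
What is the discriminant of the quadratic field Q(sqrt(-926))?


For K = Q(sqrt(d)) with d squarefree: disc(K) = d if d = 1 mod 4, and disc(K) = 4d if d = 2 or 3 mod 4.
Here d = -926, and d mod 4 = 2.
d = 2 mod 4, not 1 (O_K = Z[sqrt(d)]), so disc(K) = 4d = 4 * (-926) = -3704

-3704


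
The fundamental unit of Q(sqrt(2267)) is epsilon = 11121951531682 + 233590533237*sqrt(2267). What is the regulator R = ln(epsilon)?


epsilon = 11121951531682 + 233590533237*sqrt(2267)
= 2.2244e+13
R = ln(2.2244e+13)
= 30.7331

30.7331


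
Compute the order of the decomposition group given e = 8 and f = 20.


|D_P| = e * f
= 8 * 20
= 160

160


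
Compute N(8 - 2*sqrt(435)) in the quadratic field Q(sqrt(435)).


N(a + b*sqrt(d)) = a^2 - d*b^2
= (8)^2 - (435)*(-2)^2
= 64 - 1740
= -1676

-1676


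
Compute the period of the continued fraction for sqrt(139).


Run the CF algorithm for sqrt(139).
a_0 = floor(sqrt(139)) = 11; set m_0=0, q_0=1.
Recurrence: m' = q*a - m,  q' = (d - m'^2)/q,  a' = floor((a_0 + m')/q').
  step 1: m=11, q=18, a=1
  step 2: m=7, q=5, a=3
  step 3: m=8, q=15, a=1
  step 4: m=7, q=6, a=3
  step 5: m=11, q=3, a=7
  step 6: m=10, q=13, a=1
  step 7: m=3, q=10, a=1
  step 8: m=7, q=9, a=2
  step 9: m=11, q=2, a=11
  step 10: m=11, q=9, a=2
  step 11: m=7, q=10, a=1
  step 12: m=3, q=13, a=1
  step 13: m=10, q=3, a=7
  step 14: m=11, q=6, a=3
  step 15: m=7, q=15, a=1
  step 16: m=8, q=5, a=3
  step 17: m=7, q=18, a=1
  step 18: m=11, q=1, a=22
a_18 = 2*a_0 = 22, so the period closes here.
sqrt(139) = [11; 1, 3, 1, 3, 7, 1, 1, 2, 11, 2, 1, 1, 7, 3, 1, 3, 1, 22]
Period length = 18

18


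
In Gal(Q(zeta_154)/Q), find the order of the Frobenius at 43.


The Frobenius at p in Gal(Q(zeta_n)/Q) = (Z/nZ)* is the class of p, so its order is ord_154(43), the smallest k >= 1 with 43^k = 1 mod 154.
n = 154 = 2 * 7 * 11, phi(154) = 60; the order divides phi(n).
Divisors of 60: 1, 2, 3, 4, 5, 6, 10, 12, 15, 20, 30, 60
Repeated squaring mod 154: 43^1 = 43, 43^2 = 1, 43^4 = 1, 43^8 = 1, 43^16 = 1, 43^32 = 1
Test divisors in increasing order:
  k=1: 43^1 = 43 mod 154
  k=2: 43^2 = 1 mod 154  <- first divisor giving 1
Order = 2

2


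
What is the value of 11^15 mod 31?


p = 31 is prime and the exponent is (p-1)/2 = 15, so by Euler's criterion 11^15 = (11/31) = +1 or -1 mod 31.
Compute by square-and-multiply:
  15 = 8 + 4 + 2 + 1 (binary 1111)
  Repeated squaring mod 31: 11^1 = 11, 11^2 = 28, 11^4 = 9, 11^8 = 19
  11^15 = 11^8 * 11^4 * 11^2 * 11^1 = 19 * 9 * 28 * 11 mod 31
    19 * 9 = 171 = 16 mod 31
    16 * 28 = 448 = 14 mod 31
    14 * 11 = 154 = 30 mod 31
  11^15 = 30 mod 31
Result 30 = p - 1 = -1 mod 31: 11 is a quadratic non-residue mod 31. As a residue in [0, p-1] the value is 30.
11^15 mod 31 = 30

30


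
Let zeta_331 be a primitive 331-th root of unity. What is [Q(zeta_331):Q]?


The degree equals Euler's totient phi(331).
331 = 331
phi(331) = 330

330


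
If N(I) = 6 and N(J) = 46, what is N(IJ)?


N(IJ) = N(I) * N(J)
= 6 * 46
= 276

276


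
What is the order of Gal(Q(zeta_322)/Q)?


|Gal(Q(zeta_322)/Q)| = phi(322)
= 132

132


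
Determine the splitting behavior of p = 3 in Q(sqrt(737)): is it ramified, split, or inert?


K = Q(sqrt(737)). Since d mod 4 = 1, disc(K) = 737.
Check p | disc: 737 mod 3 = 2.
p does not divide disc. Compute Legendre symbol (d/p):
2^((3-1)/2) mod 3 = -1
(d/p) = -1, so p is inert: (p) stays prime with e=1, f=2, g=1.
Therefore p is inert.

inert


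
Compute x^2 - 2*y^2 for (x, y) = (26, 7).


x^2 - d*y^2
= 26^2 - 2*7^2
= 676 - 98
= 578

578


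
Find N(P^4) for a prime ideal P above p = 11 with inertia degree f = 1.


N(P^a) = p^(a*f)
= 11^(4*1)
= 11^4
= 14641

14641


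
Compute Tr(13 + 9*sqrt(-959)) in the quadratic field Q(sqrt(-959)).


Tr(a + b*sqrt(d)) = (a + b*sqrt(d)) + (a - b*sqrt(d)) = 2a
= 2 * (13)
= 26

26


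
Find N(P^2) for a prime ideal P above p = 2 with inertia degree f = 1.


N(P^a) = p^(a*f)
= 2^(2*1)
= 2^2
= 4

4


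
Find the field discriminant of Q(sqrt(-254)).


For K = Q(sqrt(d)) with d squarefree: disc(K) = d if d = 1 mod 4, and disc(K) = 4d if d = 2 or 3 mod 4.
Here d = -254, and d mod 4 = 2.
d = 2 mod 4, not 1 (O_K = Z[sqrt(d)]), so disc(K) = 4d = 4 * (-254) = -1016

-1016


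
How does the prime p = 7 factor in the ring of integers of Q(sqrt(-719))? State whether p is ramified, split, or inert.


K = Q(sqrt(-719)). Since d mod 4 = 1, disc(K) = -719.
Check p | disc: -719 mod 7 = 2.
p does not divide disc. Compute Legendre symbol (d/p):
2^((7-1)/2) mod 7 = 1
(d/p) = 1, so p splits: (p) = P*P' with e=1, f=1, g=2.
Therefore p is split.

split


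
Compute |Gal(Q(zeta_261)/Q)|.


|Gal(Q(zeta_261)/Q)| = phi(261)
= 168

168


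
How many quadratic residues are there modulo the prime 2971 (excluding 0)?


For prime p, the number of non-zero quadratic residues is (p-1)/2.
= (2971-1)/2
= 1485

1485


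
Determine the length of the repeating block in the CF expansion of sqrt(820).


Run the CF algorithm for sqrt(820).
a_0 = floor(sqrt(820)) = 28; set m_0=0, q_0=1.
Recurrence: m' = q*a - m,  q' = (d - m'^2)/q,  a' = floor((a_0 + m')/q').
  step 1: m=28, q=36, a=1
  step 2: m=8, q=21, a=1
  step 3: m=13, q=31, a=1
  step 4: m=18, q=16, a=2
  step 5: m=14, q=39, a=1
  step 6: m=25, q=5, a=10
  step 7: m=25, q=39, a=1
  step 8: m=14, q=16, a=2
  step 9: m=18, q=31, a=1
  step 10: m=13, q=21, a=1
  step 11: m=8, q=36, a=1
  step 12: m=28, q=1, a=56
a_12 = 2*a_0 = 56, so the period closes here.
sqrt(820) = [28; 1, 1, 1, 2, 1, 10, 1, 2, 1, 1, 1, 56]
Period length = 12

12


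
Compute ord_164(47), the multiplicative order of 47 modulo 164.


We want ord_164(47), the smallest k >= 1 with 47^k = 1 mod 164.
n = 164 = 2^2 * 41, phi(164) = 80; the order divides phi(n).
Divisors of 80: 1, 2, 4, 5, 8, 10, 16, 20, 40, 80
Repeated squaring mod 164: 47^1 = 47, 47^2 = 77, 47^4 = 25, 47^8 = 133, 47^16 = 141, 47^32 = 37, 47^64 = 57
Test divisors in increasing order:
  k=1: 47^1 = 47 mod 164
  k=2: 47^2 = 77 mod 164
  k=4: 47^4 = 25 mod 164
  k=5: 47^5 = 25 * 47 = 27 mod 164
  k=8: 47^8 = 133 mod 164
  k=10: 47^10 = 133 * 77 = 73 mod 164
  k=16: 47^16 = 141 mod 164
  k=20: 47^20 = 141 * 25 = 81 mod 164
  k=40: 47^40 = 37 * 133 = 1 mod 164  <- first divisor giving 1
Order = 40

40


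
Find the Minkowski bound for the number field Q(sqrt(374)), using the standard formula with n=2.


d = 374, d mod 4 = 2, so disc(K) = 4d = 1496; |disc(K)| = 1496
Real quadratic field, so n = 2, s = r2 = 0, r1 = 2
M = (n!/n^n) * (4/pi)^s * sqrt(|disc(K)|) = (2!/2^2) * (4/pi)^0 * sqrt(1496)
= 0.5 * 1.000000 * 38.678159
= 19.3391

19.3391


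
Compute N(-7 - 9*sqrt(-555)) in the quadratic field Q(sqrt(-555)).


N(a + b*sqrt(d)) = a^2 - d*b^2
= (-7)^2 - (-555)*(-9)^2
= 49 + 44955
= 45004

45004


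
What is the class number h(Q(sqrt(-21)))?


K = Q(sqrt(-21)). d mod 4 = 3, so D = disc(K) = 4d = -84
h(K) equals the number of primitive reduced positive-definite forms (a, b, c) = a*x^2 + b*x*y + c*y^2 with b^2 - 4ac = D,
where reduced means |b| <= a <= c, with b >= 0 whenever |b| = a or a = c, and primitive means gcd(a, b, c) = 1.
Reduced forces 3a^2 <= |D| = 84, so 1 <= a <= 5; b must have the parity of D, and c = (b^2 - D)/(4a) must be an integer >= a.
Enumerate a = 1..5, b in [-a, a]:
  a=1: (1, 0, 21)  [1]
  a=2: (2, 2, 11)  [1]
  a=3: (3, 0, 7)  [1]
  a=4: none
  a=5: (5, 4, 5)  [1]
Total reduced forms: 1 + 1 + 1 + 1 = 4
h = 4

4


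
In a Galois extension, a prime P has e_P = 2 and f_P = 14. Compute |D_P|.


|D_P| = e * f
= 2 * 14
= 28

28


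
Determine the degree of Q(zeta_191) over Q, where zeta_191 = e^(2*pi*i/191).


The degree equals Euler's totient phi(191).
191 = 191
phi(191) = 190

190


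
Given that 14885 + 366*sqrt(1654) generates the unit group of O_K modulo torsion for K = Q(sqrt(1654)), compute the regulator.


epsilon = 14885 + 366*sqrt(1654)
= 29770.0000
R = ln(29770.0000)
= 10.3013

10.3013


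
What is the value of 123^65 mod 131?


p = 131 is prime and the exponent is (p-1)/2 = 65, so by Euler's criterion 123^65 = (123/131) = +1 or -1 mod 131.
Compute by square-and-multiply:
  65 = 64 + 1 (binary 1000001)
  Repeated squaring mod 131: 123^1 = 123, 123^2 = 64, 123^4 = 35, 123^8 = 46, 123^16 = 20, 123^32 = 7, 123^64 = 49
  123^65 = 123^64 * 123^1 = 49 * 123 mod 131
    49 * 123 = 6027 = 1 mod 131
  123^65 = 1 mod 131
Result 1: 123 is a quadratic residue mod 131.
123^65 mod 131 = 1

1


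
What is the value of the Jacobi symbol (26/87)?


Compute (26/87) via quadratic reciprocity:
  pull out 2: (2/87) = +1  (since 87 mod 8 = 7)
  reciprocity: (13/87) -> +(87/13)
  reduce: (9/13)
  reciprocity: (9/13) -> +(13/9)
  reduce: (4/9)
  pull out 2: (2/9) = +1  (since 9 mod 8 = 1)
  pull out 2: (2/9) = +1  (since 9 mod 8 = 1)
  (1/9) = 1
Product of signs = 1

1


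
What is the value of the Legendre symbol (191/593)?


p = 593 is prime, so compute (191/593) with the reciprocity algorithm (Jacobi-symbol steps: pull out 2s via (2/n), flip via reciprocity, reduce):
  reciprocity: (191/593) -> +(593/191)
  reduce: (20/191)
  pull out 2: (2/191) = +1  (since 191 mod 8 = 7)
  pull out 2: (2/191) = +1  (since 191 mod 8 = 7)
  reciprocity: (5/191) -> +(191/5)
  reduce: (1/5)
  (1/5) = 1
Product of signs = 1
(191/593) = 1

1


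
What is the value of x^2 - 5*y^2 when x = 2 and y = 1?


x^2 - d*y^2
= 2^2 - 5*1^2
= 4 - 5
= -1

-1


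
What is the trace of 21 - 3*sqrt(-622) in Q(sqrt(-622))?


Tr(a + b*sqrt(d)) = (a + b*sqrt(d)) + (a - b*sqrt(d)) = 2a
= 2 * (21)
= 42

42


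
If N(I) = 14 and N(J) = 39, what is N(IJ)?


N(IJ) = N(I) * N(J)
= 14 * 39
= 546

546


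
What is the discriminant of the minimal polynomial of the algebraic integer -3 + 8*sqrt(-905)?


The element -3 + 8*sqrt(-905) has minimal polynomial:
x^2 + 6*x + 57929
Discriminant = (6)^2 - 4*(57929)
= 36 - 231716
= -231680

-231680


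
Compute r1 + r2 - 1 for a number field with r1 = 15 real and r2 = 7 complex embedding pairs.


By Dirichlet's unit theorem:
rank = r1 + r2 - 1
= 15 + 7 - 1
= 21

21


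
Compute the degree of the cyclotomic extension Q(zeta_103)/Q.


The degree equals Euler's totient phi(103).
103 = 103
phi(103) = 102

102


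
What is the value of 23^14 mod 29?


p = 29 is prime and the exponent is (p-1)/2 = 14, so by Euler's criterion 23^14 = (23/29) = +1 or -1 mod 29.
Compute by square-and-multiply:
  14 = 8 + 4 + 2 (binary 1110)
  Repeated squaring mod 29: 23^1 = 23, 23^2 = 7, 23^4 = 20, 23^8 = 23
  23^14 = 23^8 * 23^4 * 23^2 = 23 * 20 * 7 mod 29
    23 * 20 = 460 = 25 mod 29
    25 * 7 = 175 = 1 mod 29
  23^14 = 1 mod 29
Result 1: 23 is a quadratic residue mod 29.
23^14 mod 29 = 1

1


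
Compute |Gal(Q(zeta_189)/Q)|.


|Gal(Q(zeta_189)/Q)| = phi(189)
= 108

108


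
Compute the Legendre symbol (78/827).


p = 827 is prime, so compute (78/827) with the reciprocity algorithm (Jacobi-symbol steps: pull out 2s via (2/n), flip via reciprocity, reduce):
  pull out 2: (2/827) = -1  (since 827 mod 8 = 3)
  reciprocity: (39/827) -> -(827/39)
  reduce: (8/39)
  pull out 2: (2/39) = +1  (since 39 mod 8 = 7)
  pull out 2: (2/39) = +1  (since 39 mod 8 = 7)
  pull out 2: (2/39) = +1  (since 39 mod 8 = 7)
  (1/39) = 1
Product of signs = 1
(78/827) = 1

1


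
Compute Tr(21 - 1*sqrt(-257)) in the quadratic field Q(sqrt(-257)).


Tr(a + b*sqrt(d)) = (a + b*sqrt(d)) + (a - b*sqrt(d)) = 2a
= 2 * (21)
= 42

42


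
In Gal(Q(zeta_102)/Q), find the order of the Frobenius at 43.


The Frobenius at p in Gal(Q(zeta_n)/Q) = (Z/nZ)* is the class of p, so its order is ord_102(43), the smallest k >= 1 with 43^k = 1 mod 102.
n = 102 = 2 * 3 * 17, phi(102) = 32; the order divides phi(n).
Divisors of 32: 1, 2, 4, 8, 16, 32
Repeated squaring mod 102: 43^1 = 43, 43^2 = 13, 43^4 = 67, 43^8 = 1, 43^16 = 1, 43^32 = 1
Test divisors in increasing order:
  k=1: 43^1 = 43 mod 102
  k=2: 43^2 = 13 mod 102
  k=4: 43^4 = 67 mod 102
  k=8: 43^8 = 1 mod 102  <- first divisor giving 1
Order = 8

8


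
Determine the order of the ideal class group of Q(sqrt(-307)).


K = Q(sqrt(-307)). d mod 4 = 1, so D = disc(K) = d = -307
h(K) equals the number of primitive reduced positive-definite forms (a, b, c) = a*x^2 + b*x*y + c*y^2 with b^2 - 4ac = D,
where reduced means |b| <= a <= c, with b >= 0 whenever |b| = a or a = c, and primitive means gcd(a, b, c) = 1.
Reduced forces 3a^2 <= |D| = 307, so 1 <= a <= 10; b must have the parity of D, and c = (b^2 - D)/(4a) must be an integer >= a.
Enumerate a = 1..10, b in [-a, a]:
  a=1: (1, 1, 77)  [1]
  a=2..6: none
  a=7: (7, -1, 11), (7, 1, 11)  [2]
  a=8..10: none
Total reduced forms: 1 + 2 = 3
h = 3

3


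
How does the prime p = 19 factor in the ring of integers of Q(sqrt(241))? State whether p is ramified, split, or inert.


K = Q(sqrt(241)). Since d mod 4 = 1, disc(K) = 241.
Check p | disc: 241 mod 19 = 13.
p does not divide disc. Compute Legendre symbol (d/p):
13^((19-1)/2) mod 19 = -1
(d/p) = -1, so p is inert: (p) stays prime with e=1, f=2, g=1.
Therefore p is inert.

inert


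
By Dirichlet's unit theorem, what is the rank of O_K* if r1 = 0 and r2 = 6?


By Dirichlet's unit theorem:
rank = r1 + r2 - 1
= 0 + 6 - 1
= 5

5


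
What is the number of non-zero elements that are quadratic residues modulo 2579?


For prime p, the number of non-zero quadratic residues is (p-1)/2.
= (2579-1)/2
= 1289

1289


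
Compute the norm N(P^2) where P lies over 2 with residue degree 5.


N(P^a) = p^(a*f)
= 2^(2*5)
= 2^10
= 1024

1024


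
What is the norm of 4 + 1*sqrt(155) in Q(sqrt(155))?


N(a + b*sqrt(d)) = a^2 - d*b^2
= (4)^2 - (155)*(1)^2
= 16 - 155
= -139

-139


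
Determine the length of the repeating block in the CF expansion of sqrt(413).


Run the CF algorithm for sqrt(413).
a_0 = floor(sqrt(413)) = 20; set m_0=0, q_0=1.
Recurrence: m' = q*a - m,  q' = (d - m'^2)/q,  a' = floor((a_0 + m')/q').
  step 1: m=20, q=13, a=3
  step 2: m=19, q=4, a=9
  step 3: m=17, q=31, a=1
  step 4: m=14, q=7, a=4
  step 5: m=14, q=31, a=1
  step 6: m=17, q=4, a=9
  step 7: m=19, q=13, a=3
  step 8: m=20, q=1, a=40
a_8 = 2*a_0 = 40, so the period closes here.
sqrt(413) = [20; 3, 9, 1, 4, 1, 9, 3, 40]
Period length = 8

8


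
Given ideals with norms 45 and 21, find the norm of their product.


N(IJ) = N(I) * N(J)
= 45 * 21
= 945

945


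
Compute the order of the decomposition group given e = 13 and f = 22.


|D_P| = e * f
= 13 * 22
= 286

286


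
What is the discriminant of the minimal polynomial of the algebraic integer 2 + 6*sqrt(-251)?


The element 2 + 6*sqrt(-251) has minimal polynomial:
x^2 - 4*x + 9040
Discriminant = (-4)^2 - 4*(9040)
= 16 - 36160
= -36144

-36144


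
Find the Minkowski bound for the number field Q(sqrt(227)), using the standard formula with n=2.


d = 227, d mod 4 = 3, so disc(K) = 4d = 908; |disc(K)| = 908
Real quadratic field, so n = 2, s = r2 = 0, r1 = 2
M = (n!/n^n) * (4/pi)^s * sqrt(|disc(K)|) = (2!/2^2) * (4/pi)^0 * sqrt(908)
= 0.5 * 1.000000 * 30.133038
= 15.0665

15.0665


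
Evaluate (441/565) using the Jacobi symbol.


Compute (441/565) via quadratic reciprocity:
  reciprocity: (441/565) -> +(565/441)
  reduce: (124/441)
  pull out 2: (2/441) = +1  (since 441 mod 8 = 1)
  pull out 2: (2/441) = +1  (since 441 mod 8 = 1)
  reciprocity: (31/441) -> +(441/31)
  reduce: (7/31)
  reciprocity: (7/31) -> -(31/7)
  reduce: (3/7)
  reciprocity: (3/7) -> -(7/3)
  reduce: (1/3)
  (1/3) = 1
Product of signs = 1

1


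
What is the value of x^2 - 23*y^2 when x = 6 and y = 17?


x^2 - d*y^2
= 6^2 - 23*17^2
= 36 - 6647
= -6611

-6611


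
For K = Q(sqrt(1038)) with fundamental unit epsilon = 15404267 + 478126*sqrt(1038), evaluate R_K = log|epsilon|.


epsilon = 15404267 + 478126*sqrt(1038)
= 3.0809e+07
R = ln(3.0809e+07)
= 17.2433

17.2433


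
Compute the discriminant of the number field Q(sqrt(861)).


For K = Q(sqrt(d)) with d squarefree: disc(K) = d if d = 1 mod 4, and disc(K) = 4d if d = 2 or 3 mod 4.
Here d = 861, and d mod 4 = 1.
d = 1 mod 4 (O_K = Z[(1+sqrt(d))/2]), so disc(K) = d = 861

861


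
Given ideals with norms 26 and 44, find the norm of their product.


N(IJ) = N(I) * N(J)
= 26 * 44
= 1144

1144


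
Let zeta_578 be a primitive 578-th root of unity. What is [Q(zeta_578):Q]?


The degree equals Euler's totient phi(578).
578 = 2 * 17^2
phi(578) = 272

272


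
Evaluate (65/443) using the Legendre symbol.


p = 443 is prime, so compute (65/443) with the reciprocity algorithm (Jacobi-symbol steps: pull out 2s via (2/n), flip via reciprocity, reduce):
  reciprocity: (65/443) -> +(443/65)
  reduce: (53/65)
  reciprocity: (53/65) -> +(65/53)
  reduce: (12/53)
  pull out 2: (2/53) = -1  (since 53 mod 8 = 5)
  pull out 2: (2/53) = -1  (since 53 mod 8 = 5)
  reciprocity: (3/53) -> +(53/3)
  reduce: (2/3)
  pull out 2: (2/3) = -1  (since 3 mod 8 = 3)
  (1/3) = 1
Product of signs = -1
(65/443) = -1

-1


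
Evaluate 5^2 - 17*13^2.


x^2 - d*y^2
= 5^2 - 17*13^2
= 25 - 2873
= -2848

-2848


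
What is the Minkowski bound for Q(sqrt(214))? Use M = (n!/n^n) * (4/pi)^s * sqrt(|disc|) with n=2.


d = 214, d mod 4 = 2, so disc(K) = 4d = 856; |disc(K)| = 856
Real quadratic field, so n = 2, s = r2 = 0, r1 = 2
M = (n!/n^n) * (4/pi)^s * sqrt(|disc(K)|) = (2!/2^2) * (4/pi)^0 * sqrt(856)
= 0.5 * 1.000000 * 29.257478
= 14.6287

14.6287


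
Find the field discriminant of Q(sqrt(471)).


For K = Q(sqrt(d)) with d squarefree: disc(K) = d if d = 1 mod 4, and disc(K) = 4d if d = 2 or 3 mod 4.
Here d = 471, and d mod 4 = 3.
d = 3 mod 4, not 1 (O_K = Z[sqrt(d)]), so disc(K) = 4d = 4 * (471) = 1884

1884


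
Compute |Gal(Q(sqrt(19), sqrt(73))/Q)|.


The 2 square roots of distinct primes are multiplicatively independent over Q,
so [K:Q] = 2^2 and Gal(K/Q) is isomorphic to (Z/2Z)^2.
|Gal| = 2^2 = 4

4


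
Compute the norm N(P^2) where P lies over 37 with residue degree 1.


N(P^a) = p^(a*f)
= 37^(2*1)
= 37^2
= 1369

1369


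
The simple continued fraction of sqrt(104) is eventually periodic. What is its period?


Run the CF algorithm for sqrt(104).
a_0 = floor(sqrt(104)) = 10; set m_0=0, q_0=1.
Recurrence: m' = q*a - m,  q' = (d - m'^2)/q,  a' = floor((a_0 + m')/q').
  step 1: m=10, q=4, a=5
  step 2: m=10, q=1, a=20
a_2 = 2*a_0 = 20, so the period closes here.
sqrt(104) = [10; 5, 20]
Period length = 2

2


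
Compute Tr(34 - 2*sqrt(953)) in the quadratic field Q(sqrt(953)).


Tr(a + b*sqrt(d)) = (a + b*sqrt(d)) + (a - b*sqrt(d)) = 2a
= 2 * (34)
= 68

68


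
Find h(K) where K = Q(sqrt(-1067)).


K = Q(sqrt(-1067)). d mod 4 = 1, so D = disc(K) = d = -1067
h(K) equals the number of primitive reduced positive-definite forms (a, b, c) = a*x^2 + b*x*y + c*y^2 with b^2 - 4ac = D,
where reduced means |b| <= a <= c, with b >= 0 whenever |b| = a or a = c, and primitive means gcd(a, b, c) = 1.
Reduced forces 3a^2 <= |D| = 1067, so 1 <= a <= 18; b must have the parity of D, and c = (b^2 - D)/(4a) must be an integer >= a.
Enumerate a = 1..18, b in [-a, a]:
  a=1: (1, 1, 267)  [1]
  a=2: none
  a=3: (3, -1, 89), (3, 1, 89)  [2]
  a=4..6: none
  a=7: (7, -5, 39), (7, 5, 39)  [2]
  a=8: none
  a=9: (9, -7, 31), (9, 7, 31)  [2]
  a=10: none
  a=11: (11, 11, 27)  [1]
  a=12: none
  a=13: (13, -5, 21), (13, 5, 21)  [2]
  a=14..16: none
  a=17: (17, -15, 19), (17, 15, 19)  [2]
  a=18: none
Total reduced forms: 1 + 2 + 2 + 2 + 1 + 2 + 2 = 12
h = 12

12


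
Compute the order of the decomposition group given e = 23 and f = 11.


|D_P| = e * f
= 23 * 11
= 253

253


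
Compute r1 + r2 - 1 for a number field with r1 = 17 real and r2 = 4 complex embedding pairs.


By Dirichlet's unit theorem:
rank = r1 + r2 - 1
= 17 + 4 - 1
= 20

20


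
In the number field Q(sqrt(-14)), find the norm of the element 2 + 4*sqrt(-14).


N(a + b*sqrt(d)) = a^2 - d*b^2
= (2)^2 - (-14)*(4)^2
= 4 + 224
= 228

228


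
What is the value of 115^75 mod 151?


p = 151 is prime and the exponent is (p-1)/2 = 75, so by Euler's criterion 115^75 = (115/151) = +1 or -1 mod 151.
Compute by square-and-multiply:
  75 = 64 + 8 + 2 + 1 (binary 1001011)
  Repeated squaring mod 151: 115^1 = 115, 115^2 = 88, 115^4 = 43, 115^8 = 37, 115^16 = 10, 115^32 = 100, 115^64 = 34
  115^75 = 115^64 * 115^8 * 115^2 * 115^1 = 34 * 37 * 88 * 115 mod 151
    34 * 37 = 1258 = 50 mod 151
    50 * 88 = 4400 = 21 mod 151
    21 * 115 = 2415 = 150 mod 151
  115^75 = 150 mod 151
Result 150 = p - 1 = -1 mod 151: 115 is a quadratic non-residue mod 151. As a residue in [0, p-1] the value is 150.
115^75 mod 151 = 150

150


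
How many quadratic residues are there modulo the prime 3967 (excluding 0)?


For prime p, the number of non-zero quadratic residues is (p-1)/2.
= (3967-1)/2
= 1983

1983


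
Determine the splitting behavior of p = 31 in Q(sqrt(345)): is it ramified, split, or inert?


K = Q(sqrt(345)). Since d mod 4 = 1, disc(K) = 345.
Check p | disc: 345 mod 31 = 4.
p does not divide disc. Compute Legendre symbol (d/p):
4^((31-1)/2) mod 31 = 1
(d/p) = 1, so p splits: (p) = P*P' with e=1, f=1, g=2.
Therefore p is split.

split


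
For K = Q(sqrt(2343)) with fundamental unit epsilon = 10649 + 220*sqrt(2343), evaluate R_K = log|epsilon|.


epsilon = 10649 + 220*sqrt(2343)
= 21298.0000
R = ln(21298.0000)
= 9.9664

9.9664


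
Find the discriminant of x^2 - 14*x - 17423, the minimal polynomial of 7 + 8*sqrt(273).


The element 7 + 8*sqrt(273) has minimal polynomial:
x^2 - 14*x - 17423
Discriminant = (-14)^2 - 4*(-17423)
= 196 + 69692
= 69888

69888


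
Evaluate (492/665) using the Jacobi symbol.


Compute (492/665) via quadratic reciprocity:
  pull out 2: (2/665) = +1  (since 665 mod 8 = 1)
  pull out 2: (2/665) = +1  (since 665 mod 8 = 1)
  reciprocity: (123/665) -> +(665/123)
  reduce: (50/123)
  pull out 2: (2/123) = -1  (since 123 mod 8 = 3)
  reciprocity: (25/123) -> +(123/25)
  reduce: (23/25)
  reciprocity: (23/25) -> +(25/23)
  reduce: (2/23)
  pull out 2: (2/23) = +1  (since 23 mod 8 = 7)
  (1/23) = 1
Product of signs = -1

-1


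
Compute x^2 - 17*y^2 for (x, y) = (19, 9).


x^2 - d*y^2
= 19^2 - 17*9^2
= 361 - 1377
= -1016

-1016


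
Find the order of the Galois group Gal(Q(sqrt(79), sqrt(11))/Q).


The 2 square roots of distinct primes are multiplicatively independent over Q,
so [K:Q] = 2^2 and Gal(K/Q) is isomorphic to (Z/2Z)^2.
|Gal| = 2^2 = 4

4


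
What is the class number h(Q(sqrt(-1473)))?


K = Q(sqrt(-1473)). d mod 4 = 3, so D = disc(K) = 4d = -5892
h(K) equals the number of primitive reduced positive-definite forms (a, b, c) = a*x^2 + b*x*y + c*y^2 with b^2 - 4ac = D,
where reduced means |b| <= a <= c, with b >= 0 whenever |b| = a or a = c, and primitive means gcd(a, b, c) = 1.
Reduced forces 3a^2 <= |D| = 5892, so 1 <= a <= 44; b must have the parity of D, and c = (b^2 - D)/(4a) must be an integer >= a.
Enumerate a = 1..44, b in [-a, a]:
  a=1: (1, 0, 1473)  [1]
  a=2: (2, 2, 737)  [1]
  a=3: (3, 0, 491)  [1]
  a=4..5: none
  a=6: (6, 6, 247)  [1]
  a=7: (7, -4, 211), (7, 4, 211)  [2]
  a=8..10: none
  a=11: (11, -2, 134), (11, 2, 134)  [2]
  a=12: none
  a=13: (13, -6, 114), (13, 6, 114)  [2]
  a=14: (14, -10, 107), (14, 10, 107)  [2]
  a=15..18: none
  a=19: (19, -6, 78), (19, 6, 78)  [2]
  a=20: none
  a=21: (21, -18, 74), (21, 18, 74)  [2]
  a=22: (22, -2, 67), (22, 2, 67)  [2]
  a=23..25: none
  a=26: (26, -6, 57), (26, 6, 57)  [2]
  a=27..28: none
  a=29: (29, -16, 53), (29, 16, 53)  [2]
  a=30..32: none
  a=33: (33, -24, 49), (33, 24, 49)  [2]
  a=34..36: none
  a=37: (37, -18, 42), (37, 18, 42)  [2]
  a=38: (38, -6, 39), (38, 6, 39)  [2]
  a=39..44: none
Total reduced forms: 1 + 1 + 1 + 1 + 2 + 2 + 2 + 2 + 2 + 2 + 2 + 2 + 2 + 2 + 2 + 2 = 28
h = 28

28


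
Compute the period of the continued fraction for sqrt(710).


Run the CF algorithm for sqrt(710).
a_0 = floor(sqrt(710)) = 26; set m_0=0, q_0=1.
Recurrence: m' = q*a - m,  q' = (d - m'^2)/q,  a' = floor((a_0 + m')/q').
  step 1: m=26, q=34, a=1
  step 2: m=8, q=19, a=1
  step 3: m=11, q=31, a=1
  step 4: m=20, q=10, a=4
  step 5: m=20, q=31, a=1
  step 6: m=11, q=19, a=1
  step 7: m=8, q=34, a=1
  step 8: m=26, q=1, a=52
a_8 = 2*a_0 = 52, so the period closes here.
sqrt(710) = [26; 1, 1, 1, 4, 1, 1, 1, 52]
Period length = 8

8


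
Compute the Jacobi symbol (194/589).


Compute (194/589) via quadratic reciprocity:
  pull out 2: (2/589) = -1  (since 589 mod 8 = 5)
  reciprocity: (97/589) -> +(589/97)
  reduce: (7/97)
  reciprocity: (7/97) -> +(97/7)
  reduce: (6/7)
  pull out 2: (2/7) = +1  (since 7 mod 8 = 7)
  reciprocity: (3/7) -> -(7/3)
  reduce: (1/3)
  (1/3) = 1
Product of signs = 1

1


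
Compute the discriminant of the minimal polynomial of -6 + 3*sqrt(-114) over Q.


The element -6 + 3*sqrt(-114) has minimal polynomial:
x^2 + 12*x + 1062
Discriminant = (12)^2 - 4*(1062)
= 144 - 4248
= -4104

-4104


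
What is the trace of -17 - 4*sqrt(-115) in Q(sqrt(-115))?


Tr(a + b*sqrt(d)) = (a + b*sqrt(d)) + (a - b*sqrt(d)) = 2a
= 2 * (-17)
= -34

-34


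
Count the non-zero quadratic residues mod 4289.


For prime p, the number of non-zero quadratic residues is (p-1)/2.
= (4289-1)/2
= 2144

2144


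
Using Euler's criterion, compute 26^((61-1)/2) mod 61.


p = 61 is prime and the exponent is (p-1)/2 = 30, so by Euler's criterion 26^30 = (26/61) = +1 or -1 mod 61.
Compute by square-and-multiply:
  30 = 16 + 8 + 4 + 2 (binary 11110)
  Repeated squaring mod 61: 26^1 = 26, 26^2 = 5, 26^4 = 25, 26^8 = 15, 26^16 = 42
  26^30 = 26^16 * 26^8 * 26^4 * 26^2 = 42 * 15 * 25 * 5 mod 61
    42 * 15 = 630 = 20 mod 61
    20 * 25 = 500 = 12 mod 61
    12 * 5 = 60 = 60 mod 61
  26^30 = 60 mod 61
Result 60 = p - 1 = -1 mod 61: 26 is a quadratic non-residue mod 61. As a residue in [0, p-1] the value is 60.
26^30 mod 61 = 60

60


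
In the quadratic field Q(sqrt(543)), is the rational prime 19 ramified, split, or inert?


K = Q(sqrt(543)). Since d mod 4 = 3, disc(K) = 2172.
Check p | disc: 2172 mod 19 = 6.
p does not divide disc. Compute Legendre symbol (d/p):
11^((19-1)/2) mod 19 = 1
(d/p) = 1, so p splits: (p) = P*P' with e=1, f=1, g=2.
Therefore p is split.

split


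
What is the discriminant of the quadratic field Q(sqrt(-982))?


For K = Q(sqrt(d)) with d squarefree: disc(K) = d if d = 1 mod 4, and disc(K) = 4d if d = 2 or 3 mod 4.
Here d = -982, and d mod 4 = 2.
d = 2 mod 4, not 1 (O_K = Z[sqrt(d)]), so disc(K) = 4d = 4 * (-982) = -3928

-3928


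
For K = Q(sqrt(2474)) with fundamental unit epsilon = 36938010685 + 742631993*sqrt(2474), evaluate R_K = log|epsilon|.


epsilon = 36938010685 + 742631993*sqrt(2474)
= 7.3876e+10
R = ln(7.3876e+10)
= 25.0257

25.0257


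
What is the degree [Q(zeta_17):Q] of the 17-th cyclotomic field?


The degree equals Euler's totient phi(17).
17 = 17
phi(17) = 16

16


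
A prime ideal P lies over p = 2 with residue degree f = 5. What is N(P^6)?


N(P^a) = p^(a*f)
= 2^(6*5)
= 2^30
= 1073741824

1073741824


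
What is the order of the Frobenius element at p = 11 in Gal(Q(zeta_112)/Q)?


The Frobenius at p in Gal(Q(zeta_n)/Q) = (Z/nZ)* is the class of p, so its order is ord_112(11), the smallest k >= 1 with 11^k = 1 mod 112.
n = 112 = 2^4 * 7, phi(112) = 48; the order divides phi(n).
Divisors of 48: 1, 2, 3, 4, 6, 8, 12, 16, 24, 48
Repeated squaring mod 112: 11^1 = 11, 11^2 = 9, 11^4 = 81, 11^8 = 65, 11^16 = 81, 11^32 = 65
Test divisors in increasing order:
  k=1: 11^1 = 11 mod 112
  k=2: 11^2 = 9 mod 112
  k=3: 11^3 = 9 * 11 = 99 mod 112
  k=4: 11^4 = 81 mod 112
  k=6: 11^6 = 81 * 9 = 57 mod 112
  k=8: 11^8 = 65 mod 112
  k=12: 11^12 = 65 * 81 = 1 mod 112  <- first divisor giving 1
Order = 12

12


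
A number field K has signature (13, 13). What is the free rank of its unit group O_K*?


By Dirichlet's unit theorem:
rank = r1 + r2 - 1
= 13 + 13 - 1
= 25

25


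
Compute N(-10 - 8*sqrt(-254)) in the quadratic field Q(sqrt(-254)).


N(a + b*sqrt(d)) = a^2 - d*b^2
= (-10)^2 - (-254)*(-8)^2
= 100 + 16256
= 16356

16356


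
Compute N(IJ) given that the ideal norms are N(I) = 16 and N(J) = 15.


N(IJ) = N(I) * N(J)
= 16 * 15
= 240

240


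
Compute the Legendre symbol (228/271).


p = 271 is prime, so compute (228/271) with the reciprocity algorithm (Jacobi-symbol steps: pull out 2s via (2/n), flip via reciprocity, reduce):
  pull out 2: (2/271) = +1  (since 271 mod 8 = 7)
  pull out 2: (2/271) = +1  (since 271 mod 8 = 7)
  reciprocity: (57/271) -> +(271/57)
  reduce: (43/57)
  reciprocity: (43/57) -> +(57/43)
  reduce: (14/43)
  pull out 2: (2/43) = -1  (since 43 mod 8 = 3)
  reciprocity: (7/43) -> -(43/7)
  reduce: (1/7)
  (1/7) = 1
Product of signs = 1
(228/271) = 1

1


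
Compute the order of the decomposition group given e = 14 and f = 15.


|D_P| = e * f
= 14 * 15
= 210

210


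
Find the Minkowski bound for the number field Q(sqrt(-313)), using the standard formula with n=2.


d = -313, d mod 4 = 3, so disc(K) = 4d = -1252; |disc(K)| = 1252
Imaginary quadratic field, so n = 2, s = r2 = 1, r1 = 0
M = (n!/n^n) * (4/pi)^s * sqrt(|disc(K)|) = (2!/2^2) * (4/pi)^1 * sqrt(1252)
= 0.5 * 1.273240 * 35.383612
= 22.5259

22.5259


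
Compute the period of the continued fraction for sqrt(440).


Run the CF algorithm for sqrt(440).
a_0 = floor(sqrt(440)) = 20; set m_0=0, q_0=1.
Recurrence: m' = q*a - m,  q' = (d - m'^2)/q,  a' = floor((a_0 + m')/q').
  step 1: m=20, q=40, a=1
  step 2: m=20, q=1, a=40
a_2 = 2*a_0 = 40, so the period closes here.
sqrt(440) = [20; 1, 40]
Period length = 2

2


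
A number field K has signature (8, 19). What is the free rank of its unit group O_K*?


By Dirichlet's unit theorem:
rank = r1 + r2 - 1
= 8 + 19 - 1
= 26

26


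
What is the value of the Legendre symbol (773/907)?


p = 907 is prime, so compute (773/907) with the reciprocity algorithm (Jacobi-symbol steps: pull out 2s via (2/n), flip via reciprocity, reduce):
  reciprocity: (773/907) -> +(907/773)
  reduce: (134/773)
  pull out 2: (2/773) = -1  (since 773 mod 8 = 5)
  reciprocity: (67/773) -> +(773/67)
  reduce: (36/67)
  pull out 2: (2/67) = -1  (since 67 mod 8 = 3)
  pull out 2: (2/67) = -1  (since 67 mod 8 = 3)
  reciprocity: (9/67) -> +(67/9)
  reduce: (4/9)
  pull out 2: (2/9) = +1  (since 9 mod 8 = 1)
  pull out 2: (2/9) = +1  (since 9 mod 8 = 1)
  (1/9) = 1
Product of signs = -1
(773/907) = -1

-1


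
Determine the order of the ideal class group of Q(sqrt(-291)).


K = Q(sqrt(-291)). d mod 4 = 1, so D = disc(K) = d = -291
h(K) equals the number of primitive reduced positive-definite forms (a, b, c) = a*x^2 + b*x*y + c*y^2 with b^2 - 4ac = D,
where reduced means |b| <= a <= c, with b >= 0 whenever |b| = a or a = c, and primitive means gcd(a, b, c) = 1.
Reduced forces 3a^2 <= |D| = 291, so 1 <= a <= 9; b must have the parity of D, and c = (b^2 - D)/(4a) must be an integer >= a.
Enumerate a = 1..9, b in [-a, a]:
  a=1: (1, 1, 73)  [1]
  a=2: none
  a=3: (3, 3, 25)  [1]
  a=4: none
  a=5: (5, -3, 15), (5, 3, 15)  [2]
  a=6..9: none
Total reduced forms: 1 + 1 + 2 = 4
h = 4

4


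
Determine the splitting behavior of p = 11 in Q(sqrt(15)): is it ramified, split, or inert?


K = Q(sqrt(15)). Since d mod 4 = 3, disc(K) = 60.
Check p | disc: 60 mod 11 = 5.
p does not divide disc. Compute Legendre symbol (d/p):
4^((11-1)/2) mod 11 = 1
(d/p) = 1, so p splits: (p) = P*P' with e=1, f=1, g=2.
Therefore p is split.

split


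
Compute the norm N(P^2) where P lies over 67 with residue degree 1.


N(P^a) = p^(a*f)
= 67^(2*1)
= 67^2
= 4489

4489


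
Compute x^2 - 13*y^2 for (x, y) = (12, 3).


x^2 - d*y^2
= 12^2 - 13*3^2
= 144 - 117
= 27

27


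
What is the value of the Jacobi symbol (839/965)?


Compute (839/965) via quadratic reciprocity:
  reciprocity: (839/965) -> +(965/839)
  reduce: (126/839)
  pull out 2: (2/839) = +1  (since 839 mod 8 = 7)
  reciprocity: (63/839) -> -(839/63)
  reduce: (20/63)
  pull out 2: (2/63) = +1  (since 63 mod 8 = 7)
  pull out 2: (2/63) = +1  (since 63 mod 8 = 7)
  reciprocity: (5/63) -> +(63/5)
  reduce: (3/5)
  reciprocity: (3/5) -> +(5/3)
  reduce: (2/3)
  pull out 2: (2/3) = -1  (since 3 mod 8 = 3)
  (1/3) = 1
Product of signs = 1

1


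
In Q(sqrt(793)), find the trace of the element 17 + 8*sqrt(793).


Tr(a + b*sqrt(d)) = (a + b*sqrt(d)) + (a - b*sqrt(d)) = 2a
= 2 * (17)
= 34

34


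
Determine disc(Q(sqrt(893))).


For K = Q(sqrt(d)) with d squarefree: disc(K) = d if d = 1 mod 4, and disc(K) = 4d if d = 2 or 3 mod 4.
Here d = 893, and d mod 4 = 1.
d = 1 mod 4 (O_K = Z[(1+sqrt(d))/2]), so disc(K) = d = 893

893


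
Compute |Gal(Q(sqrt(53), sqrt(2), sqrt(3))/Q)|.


The 3 square roots of distinct primes are multiplicatively independent over Q,
so [K:Q] = 2^3 and Gal(K/Q) is isomorphic to (Z/2Z)^3.
|Gal| = 2^3 = 8

8


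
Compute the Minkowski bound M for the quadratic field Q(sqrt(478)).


d = 478, d mod 4 = 2, so disc(K) = 4d = 1912; |disc(K)| = 1912
Real quadratic field, so n = 2, s = r2 = 0, r1 = 2
M = (n!/n^n) * (4/pi)^s * sqrt(|disc(K)|) = (2!/2^2) * (4/pi)^0 * sqrt(1912)
= 0.5 * 1.000000 * 43.726422
= 21.8632

21.8632


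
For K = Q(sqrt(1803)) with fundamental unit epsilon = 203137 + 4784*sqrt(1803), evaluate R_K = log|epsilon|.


epsilon = 203137 + 4784*sqrt(1803)
= 406274.0000
R = ln(406274.0000)
= 12.9148

12.9148


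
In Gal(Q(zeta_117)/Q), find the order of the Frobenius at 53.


The Frobenius at p in Gal(Q(zeta_n)/Q) = (Z/nZ)* is the class of p, so its order is ord_117(53), the smallest k >= 1 with 53^k = 1 mod 117.
n = 117 = 3^2 * 13, phi(117) = 72; the order divides phi(n).
Divisors of 72: 1, 2, 3, 4, 6, 8, 9, 12, 18, 24, 36, 72
Repeated squaring mod 117: 53^1 = 53, 53^2 = 1, 53^4 = 1, 53^8 = 1, 53^16 = 1, 53^32 = 1, 53^64 = 1
Test divisors in increasing order:
  k=1: 53^1 = 53 mod 117
  k=2: 53^2 = 1 mod 117  <- first divisor giving 1
Order = 2

2


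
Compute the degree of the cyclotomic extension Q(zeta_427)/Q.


The degree equals Euler's totient phi(427).
427 = 7 * 61
phi(427) = 360

360


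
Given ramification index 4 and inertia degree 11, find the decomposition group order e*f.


|D_P| = e * f
= 4 * 11
= 44

44


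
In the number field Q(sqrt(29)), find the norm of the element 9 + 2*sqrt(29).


N(a + b*sqrt(d)) = a^2 - d*b^2
= (9)^2 - (29)*(2)^2
= 81 - 116
= -35

-35


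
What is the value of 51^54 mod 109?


p = 109 is prime and the exponent is (p-1)/2 = 54, so by Euler's criterion 51^54 = (51/109) = +1 or -1 mod 109.
Compute by square-and-multiply:
  54 = 32 + 16 + 4 + 2 (binary 110110)
  Repeated squaring mod 109: 51^1 = 51, 51^2 = 94, 51^4 = 7, 51^8 = 49, 51^16 = 3, 51^32 = 9
  51^54 = 51^32 * 51^16 * 51^4 * 51^2 = 9 * 3 * 7 * 94 mod 109
    9 * 3 = 27 = 27 mod 109
    27 * 7 = 189 = 80 mod 109
    80 * 94 = 7520 = 108 mod 109
  51^54 = 108 mod 109
Result 108 = p - 1 = -1 mod 109: 51 is a quadratic non-residue mod 109. As a residue in [0, p-1] the value is 108.
51^54 mod 109 = 108

108


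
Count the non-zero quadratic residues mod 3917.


For prime p, the number of non-zero quadratic residues is (p-1)/2.
= (3917-1)/2
= 1958

1958


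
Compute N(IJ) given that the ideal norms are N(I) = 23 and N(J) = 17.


N(IJ) = N(I) * N(J)
= 23 * 17
= 391

391


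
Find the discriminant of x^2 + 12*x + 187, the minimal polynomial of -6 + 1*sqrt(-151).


The element -6 + 1*sqrt(-151) has minimal polynomial:
x^2 + 12*x + 187
Discriminant = (12)^2 - 4*(187)
= 144 - 748
= -604

-604


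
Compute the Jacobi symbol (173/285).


Compute (173/285) via quadratic reciprocity:
  reciprocity: (173/285) -> +(285/173)
  reduce: (112/173)
  pull out 2: (2/173) = -1  (since 173 mod 8 = 5)
  pull out 2: (2/173) = -1  (since 173 mod 8 = 5)
  pull out 2: (2/173) = -1  (since 173 mod 8 = 5)
  pull out 2: (2/173) = -1  (since 173 mod 8 = 5)
  reciprocity: (7/173) -> +(173/7)
  reduce: (5/7)
  reciprocity: (5/7) -> +(7/5)
  reduce: (2/5)
  pull out 2: (2/5) = -1  (since 5 mod 8 = 5)
  (1/5) = 1
Product of signs = -1

-1


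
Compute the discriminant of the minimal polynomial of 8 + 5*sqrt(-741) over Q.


The element 8 + 5*sqrt(-741) has minimal polynomial:
x^2 - 16*x + 18589
Discriminant = (-16)^2 - 4*(18589)
= 256 - 74356
= -74100

-74100


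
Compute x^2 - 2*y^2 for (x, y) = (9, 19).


x^2 - d*y^2
= 9^2 - 2*19^2
= 81 - 722
= -641

-641


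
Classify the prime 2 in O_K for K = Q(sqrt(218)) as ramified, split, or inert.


K = Q(sqrt(218)). Since d mod 4 = 2, disc(K) = 872.
Check p | disc: 872 mod 2 = 0.
p divides disc, so p ramifies: (p) = P^2 with e=2, f=1, g=1.
Therefore p is ramified.

ramified


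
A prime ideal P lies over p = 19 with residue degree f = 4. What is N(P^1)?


N(P^a) = p^(a*f)
= 19^(1*4)
= 19^4
= 130321

130321


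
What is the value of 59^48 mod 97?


p = 97 is prime and the exponent is (p-1)/2 = 48, so by Euler's criterion 59^48 = (59/97) = +1 or -1 mod 97.
Compute by square-and-multiply:
  48 = 32 + 16 (binary 110000)
  Repeated squaring mod 97: 59^1 = 59, 59^2 = 86, 59^4 = 24, 59^8 = 91, 59^16 = 36, 59^32 = 35
  59^48 = 59^32 * 59^16 = 35 * 36 mod 97
    35 * 36 = 1260 = 96 mod 97
  59^48 = 96 mod 97
Result 96 = p - 1 = -1 mod 97: 59 is a quadratic non-residue mod 97. As a residue in [0, p-1] the value is 96.
59^48 mod 97 = 96

96


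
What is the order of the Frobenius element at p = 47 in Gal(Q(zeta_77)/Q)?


The Frobenius at p in Gal(Q(zeta_n)/Q) = (Z/nZ)* is the class of p, so its order is ord_77(47), the smallest k >= 1 with 47^k = 1 mod 77.
n = 77 = 7 * 11, phi(77) = 60; the order divides phi(n).
Divisors of 60: 1, 2, 3, 4, 5, 6, 10, 12, 15, 20, 30, 60
Repeated squaring mod 77: 47^1 = 47, 47^2 = 53, 47^4 = 37, 47^8 = 60, 47^16 = 58, 47^32 = 53
Test divisors in increasing order:
  k=1: 47^1 = 47 mod 77
  k=2: 47^2 = 53 mod 77
  k=3: 47^3 = 53 * 47 = 27 mod 77
  k=4: 47^4 = 37 mod 77
  k=5: 47^5 = 37 * 47 = 45 mod 77
  k=6: 47^6 = 37 * 53 = 36 mod 77
  k=10: 47^10 = 60 * 53 = 23 mod 77
  k=12: 47^12 = 60 * 37 = 64 mod 77
  k=15: 47^15 = 60 * 37 * 53 * 47 = 34 mod 77
  k=20: 47^20 = 58 * 37 = 67 mod 77
  k=30: 47^30 = 58 * 60 * 37 * 53 = 1 mod 77  <- first divisor giving 1
Order = 30

30
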